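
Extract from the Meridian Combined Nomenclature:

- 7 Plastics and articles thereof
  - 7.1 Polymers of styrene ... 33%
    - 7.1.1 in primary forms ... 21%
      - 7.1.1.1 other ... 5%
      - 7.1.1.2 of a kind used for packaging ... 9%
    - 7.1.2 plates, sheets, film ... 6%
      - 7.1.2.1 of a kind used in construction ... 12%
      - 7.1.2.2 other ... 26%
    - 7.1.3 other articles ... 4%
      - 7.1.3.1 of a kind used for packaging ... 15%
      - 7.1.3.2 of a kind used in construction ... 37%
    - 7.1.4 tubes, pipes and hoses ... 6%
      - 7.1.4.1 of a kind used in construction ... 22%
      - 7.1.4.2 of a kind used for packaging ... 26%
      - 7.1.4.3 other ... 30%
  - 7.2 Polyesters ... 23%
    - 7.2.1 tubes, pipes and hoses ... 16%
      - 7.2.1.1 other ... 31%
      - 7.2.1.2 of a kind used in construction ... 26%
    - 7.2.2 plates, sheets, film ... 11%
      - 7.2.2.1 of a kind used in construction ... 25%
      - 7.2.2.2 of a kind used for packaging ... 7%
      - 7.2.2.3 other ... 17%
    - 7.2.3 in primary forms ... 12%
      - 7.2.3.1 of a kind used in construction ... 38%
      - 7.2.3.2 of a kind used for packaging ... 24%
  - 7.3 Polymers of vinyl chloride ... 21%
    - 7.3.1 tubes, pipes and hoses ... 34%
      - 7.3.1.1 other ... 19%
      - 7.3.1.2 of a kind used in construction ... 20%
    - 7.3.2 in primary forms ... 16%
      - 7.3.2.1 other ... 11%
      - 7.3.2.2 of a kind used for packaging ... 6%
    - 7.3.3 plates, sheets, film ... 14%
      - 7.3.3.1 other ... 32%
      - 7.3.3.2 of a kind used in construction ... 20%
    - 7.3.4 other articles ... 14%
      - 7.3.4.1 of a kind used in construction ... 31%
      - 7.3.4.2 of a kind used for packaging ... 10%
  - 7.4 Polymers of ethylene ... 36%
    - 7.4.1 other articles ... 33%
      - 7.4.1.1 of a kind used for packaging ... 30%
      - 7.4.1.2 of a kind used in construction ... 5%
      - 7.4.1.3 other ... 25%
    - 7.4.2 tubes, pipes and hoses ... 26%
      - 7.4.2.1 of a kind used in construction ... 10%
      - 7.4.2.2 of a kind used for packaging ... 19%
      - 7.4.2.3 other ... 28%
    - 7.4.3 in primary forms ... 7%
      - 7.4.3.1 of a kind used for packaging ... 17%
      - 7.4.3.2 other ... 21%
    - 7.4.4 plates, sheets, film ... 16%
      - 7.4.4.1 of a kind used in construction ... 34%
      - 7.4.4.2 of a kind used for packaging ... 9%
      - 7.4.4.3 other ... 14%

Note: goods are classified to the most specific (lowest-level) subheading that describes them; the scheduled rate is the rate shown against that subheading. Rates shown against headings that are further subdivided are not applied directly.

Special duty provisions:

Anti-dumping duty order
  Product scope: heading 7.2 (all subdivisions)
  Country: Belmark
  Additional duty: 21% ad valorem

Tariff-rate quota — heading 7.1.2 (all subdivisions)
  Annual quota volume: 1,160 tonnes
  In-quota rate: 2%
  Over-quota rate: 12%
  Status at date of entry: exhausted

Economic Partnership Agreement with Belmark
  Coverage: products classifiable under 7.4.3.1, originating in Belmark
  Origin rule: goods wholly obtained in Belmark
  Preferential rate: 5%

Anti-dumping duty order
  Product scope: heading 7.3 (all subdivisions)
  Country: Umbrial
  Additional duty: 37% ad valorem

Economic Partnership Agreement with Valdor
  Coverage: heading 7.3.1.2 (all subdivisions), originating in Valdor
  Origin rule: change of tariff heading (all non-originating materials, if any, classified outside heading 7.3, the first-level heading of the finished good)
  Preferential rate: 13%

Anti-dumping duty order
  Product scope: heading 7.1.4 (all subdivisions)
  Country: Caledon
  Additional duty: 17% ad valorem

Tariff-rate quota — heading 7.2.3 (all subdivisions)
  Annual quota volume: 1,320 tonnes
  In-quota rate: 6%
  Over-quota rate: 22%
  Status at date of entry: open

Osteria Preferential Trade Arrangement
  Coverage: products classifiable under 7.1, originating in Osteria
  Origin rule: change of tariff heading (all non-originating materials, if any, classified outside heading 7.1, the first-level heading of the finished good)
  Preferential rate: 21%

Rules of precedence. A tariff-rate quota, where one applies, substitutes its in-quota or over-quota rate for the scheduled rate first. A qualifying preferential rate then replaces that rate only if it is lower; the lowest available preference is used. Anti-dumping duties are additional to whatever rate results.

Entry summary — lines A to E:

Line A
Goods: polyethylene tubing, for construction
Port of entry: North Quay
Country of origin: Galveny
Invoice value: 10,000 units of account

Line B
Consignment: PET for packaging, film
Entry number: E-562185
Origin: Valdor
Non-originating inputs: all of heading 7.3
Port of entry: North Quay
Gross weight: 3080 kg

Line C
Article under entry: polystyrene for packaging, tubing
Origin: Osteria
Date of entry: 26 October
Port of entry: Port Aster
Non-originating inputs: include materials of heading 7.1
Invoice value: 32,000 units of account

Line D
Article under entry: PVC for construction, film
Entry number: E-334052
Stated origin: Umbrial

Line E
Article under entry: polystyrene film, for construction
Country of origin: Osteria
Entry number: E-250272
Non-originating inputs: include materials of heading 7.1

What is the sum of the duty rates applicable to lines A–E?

112%

Line A: polyethylene → 7.4; tubing → 7.4.2; for construction → 7.4.2.1. Scheduled 10%. No special measure applies. → 10%.
Line B: PET → 7.2; film → 7.2.2; for packaging → 7.2.2.2. Scheduled 7%. Valdor agreement on 7.3.1.2: 7.2.2.2 not covered. → 7%.
Line C: polystyrene → 7.1; tubing → 7.1.4; for packaging → 7.1.4.2. Scheduled 26%. Osteria agreement on 7.1: CTH not met. → 26%.
Line D: PVC → 7.3; film → 7.3.3; for construction → 7.3.3.2. Scheduled 20%. anti-dumping (Umbrial, 7.3): +37%; total 20% + 37% = 57%. → 57%.
Line E: polystyrene → 7.1; film → 7.1.2; for construction → 7.1.2.1. Scheduled 12%. quota on 7.1.2 exhausted → over-quota 12%; Osteria agreement on 7.1: CTH not met. → 12%.
Sum: 10% + 7% + 26% + 57% + 12% = 112%.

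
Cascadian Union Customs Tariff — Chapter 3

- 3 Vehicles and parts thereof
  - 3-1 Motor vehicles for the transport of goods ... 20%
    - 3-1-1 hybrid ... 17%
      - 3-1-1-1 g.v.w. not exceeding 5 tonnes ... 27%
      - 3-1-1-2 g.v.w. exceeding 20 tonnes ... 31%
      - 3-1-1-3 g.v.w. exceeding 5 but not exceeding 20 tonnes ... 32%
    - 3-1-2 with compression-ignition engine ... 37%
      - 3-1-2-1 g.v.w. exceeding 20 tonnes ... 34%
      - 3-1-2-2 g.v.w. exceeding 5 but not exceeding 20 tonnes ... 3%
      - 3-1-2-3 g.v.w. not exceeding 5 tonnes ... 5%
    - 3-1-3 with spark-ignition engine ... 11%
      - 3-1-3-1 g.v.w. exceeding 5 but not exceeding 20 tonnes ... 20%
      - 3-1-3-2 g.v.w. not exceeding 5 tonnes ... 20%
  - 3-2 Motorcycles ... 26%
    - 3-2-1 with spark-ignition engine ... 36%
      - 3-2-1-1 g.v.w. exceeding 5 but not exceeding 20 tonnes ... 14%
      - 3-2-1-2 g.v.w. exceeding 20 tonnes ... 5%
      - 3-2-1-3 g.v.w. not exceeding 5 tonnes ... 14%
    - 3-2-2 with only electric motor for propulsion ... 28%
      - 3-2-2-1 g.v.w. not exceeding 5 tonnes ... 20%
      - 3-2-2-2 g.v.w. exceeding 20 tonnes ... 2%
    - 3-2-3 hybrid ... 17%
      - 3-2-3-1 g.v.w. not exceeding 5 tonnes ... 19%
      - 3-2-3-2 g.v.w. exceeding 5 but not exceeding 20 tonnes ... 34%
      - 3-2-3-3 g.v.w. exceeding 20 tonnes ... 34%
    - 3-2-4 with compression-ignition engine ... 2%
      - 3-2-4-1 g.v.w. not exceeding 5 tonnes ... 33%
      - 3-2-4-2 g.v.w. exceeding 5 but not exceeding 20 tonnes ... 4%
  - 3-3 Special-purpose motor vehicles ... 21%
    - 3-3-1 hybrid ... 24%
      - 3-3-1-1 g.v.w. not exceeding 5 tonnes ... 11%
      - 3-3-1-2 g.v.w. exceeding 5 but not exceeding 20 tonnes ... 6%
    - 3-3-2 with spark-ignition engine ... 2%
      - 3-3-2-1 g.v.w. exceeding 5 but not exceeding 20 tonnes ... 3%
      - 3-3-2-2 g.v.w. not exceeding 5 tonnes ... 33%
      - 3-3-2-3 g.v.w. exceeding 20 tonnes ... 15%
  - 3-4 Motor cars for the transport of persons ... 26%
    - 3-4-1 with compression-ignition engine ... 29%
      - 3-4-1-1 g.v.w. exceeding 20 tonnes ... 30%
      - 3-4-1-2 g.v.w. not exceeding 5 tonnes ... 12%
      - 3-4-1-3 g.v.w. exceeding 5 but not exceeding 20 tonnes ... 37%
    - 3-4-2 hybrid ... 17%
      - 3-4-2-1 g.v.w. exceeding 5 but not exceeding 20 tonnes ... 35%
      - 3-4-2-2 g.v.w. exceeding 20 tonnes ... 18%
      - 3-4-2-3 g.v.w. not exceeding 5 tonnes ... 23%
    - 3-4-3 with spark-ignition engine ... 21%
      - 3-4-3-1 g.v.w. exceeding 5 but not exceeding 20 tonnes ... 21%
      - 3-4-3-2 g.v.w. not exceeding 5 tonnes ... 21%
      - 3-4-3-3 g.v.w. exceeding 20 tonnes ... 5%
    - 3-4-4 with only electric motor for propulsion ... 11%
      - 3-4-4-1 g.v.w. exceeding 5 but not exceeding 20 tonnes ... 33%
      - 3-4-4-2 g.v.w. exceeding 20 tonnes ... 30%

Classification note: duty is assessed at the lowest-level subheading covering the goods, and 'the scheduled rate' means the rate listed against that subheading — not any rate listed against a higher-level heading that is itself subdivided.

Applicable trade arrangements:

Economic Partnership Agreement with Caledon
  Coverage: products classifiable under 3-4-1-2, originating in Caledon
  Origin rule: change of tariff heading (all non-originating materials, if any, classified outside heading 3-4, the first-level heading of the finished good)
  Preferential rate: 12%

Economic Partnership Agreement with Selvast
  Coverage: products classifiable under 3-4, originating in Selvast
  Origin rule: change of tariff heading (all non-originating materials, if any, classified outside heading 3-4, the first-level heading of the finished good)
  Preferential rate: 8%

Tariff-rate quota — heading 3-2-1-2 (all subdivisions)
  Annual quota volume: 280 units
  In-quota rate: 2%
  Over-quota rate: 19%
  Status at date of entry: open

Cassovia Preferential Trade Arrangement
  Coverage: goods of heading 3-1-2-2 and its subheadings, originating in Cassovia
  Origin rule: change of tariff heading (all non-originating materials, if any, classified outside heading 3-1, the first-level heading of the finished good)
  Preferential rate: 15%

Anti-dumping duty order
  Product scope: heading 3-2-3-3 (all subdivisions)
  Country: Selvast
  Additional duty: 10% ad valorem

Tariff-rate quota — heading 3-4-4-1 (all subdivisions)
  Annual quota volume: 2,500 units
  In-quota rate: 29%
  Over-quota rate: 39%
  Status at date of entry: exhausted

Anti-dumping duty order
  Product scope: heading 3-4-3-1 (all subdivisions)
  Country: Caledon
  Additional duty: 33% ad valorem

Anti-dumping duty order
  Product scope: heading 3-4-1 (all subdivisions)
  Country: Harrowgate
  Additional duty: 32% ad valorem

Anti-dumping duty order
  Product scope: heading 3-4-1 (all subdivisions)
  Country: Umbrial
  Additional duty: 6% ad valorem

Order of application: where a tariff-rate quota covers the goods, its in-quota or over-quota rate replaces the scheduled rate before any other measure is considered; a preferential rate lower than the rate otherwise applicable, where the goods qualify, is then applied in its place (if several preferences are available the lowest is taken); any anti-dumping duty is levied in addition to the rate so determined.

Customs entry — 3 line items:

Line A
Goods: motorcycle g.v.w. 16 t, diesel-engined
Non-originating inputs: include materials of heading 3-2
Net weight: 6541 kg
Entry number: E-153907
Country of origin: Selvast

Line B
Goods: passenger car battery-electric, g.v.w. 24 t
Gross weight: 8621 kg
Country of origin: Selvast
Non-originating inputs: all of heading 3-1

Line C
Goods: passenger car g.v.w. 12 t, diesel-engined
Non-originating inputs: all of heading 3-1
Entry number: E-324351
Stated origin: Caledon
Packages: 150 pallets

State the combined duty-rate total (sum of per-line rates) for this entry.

Line A: motorcycle → 3-2; diesel-engined → 3-2-4; g.v.w. 16 t → 3-2-4-2. Scheduled 4%. Selvast agreement on 3-4: 3-2-4-2 not covered. → 4%.
Line B: passenger car → 3-4; battery-electric → 3-4-4; g.v.w. 24 t → 3-4-4-2. Scheduled 30%. Selvast agreement on 3-4: CTH met → 8% available; preferential 8%. → 8%.
Line C: passenger car → 3-4; diesel-engined → 3-4-1; g.v.w. 12 t → 3-4-1-3. Scheduled 37%. Caledon agreement on 3-4-1-2: 3-4-1-3 not covered. → 37%.
Sum: 4% + 8% + 37% = 49%.

49%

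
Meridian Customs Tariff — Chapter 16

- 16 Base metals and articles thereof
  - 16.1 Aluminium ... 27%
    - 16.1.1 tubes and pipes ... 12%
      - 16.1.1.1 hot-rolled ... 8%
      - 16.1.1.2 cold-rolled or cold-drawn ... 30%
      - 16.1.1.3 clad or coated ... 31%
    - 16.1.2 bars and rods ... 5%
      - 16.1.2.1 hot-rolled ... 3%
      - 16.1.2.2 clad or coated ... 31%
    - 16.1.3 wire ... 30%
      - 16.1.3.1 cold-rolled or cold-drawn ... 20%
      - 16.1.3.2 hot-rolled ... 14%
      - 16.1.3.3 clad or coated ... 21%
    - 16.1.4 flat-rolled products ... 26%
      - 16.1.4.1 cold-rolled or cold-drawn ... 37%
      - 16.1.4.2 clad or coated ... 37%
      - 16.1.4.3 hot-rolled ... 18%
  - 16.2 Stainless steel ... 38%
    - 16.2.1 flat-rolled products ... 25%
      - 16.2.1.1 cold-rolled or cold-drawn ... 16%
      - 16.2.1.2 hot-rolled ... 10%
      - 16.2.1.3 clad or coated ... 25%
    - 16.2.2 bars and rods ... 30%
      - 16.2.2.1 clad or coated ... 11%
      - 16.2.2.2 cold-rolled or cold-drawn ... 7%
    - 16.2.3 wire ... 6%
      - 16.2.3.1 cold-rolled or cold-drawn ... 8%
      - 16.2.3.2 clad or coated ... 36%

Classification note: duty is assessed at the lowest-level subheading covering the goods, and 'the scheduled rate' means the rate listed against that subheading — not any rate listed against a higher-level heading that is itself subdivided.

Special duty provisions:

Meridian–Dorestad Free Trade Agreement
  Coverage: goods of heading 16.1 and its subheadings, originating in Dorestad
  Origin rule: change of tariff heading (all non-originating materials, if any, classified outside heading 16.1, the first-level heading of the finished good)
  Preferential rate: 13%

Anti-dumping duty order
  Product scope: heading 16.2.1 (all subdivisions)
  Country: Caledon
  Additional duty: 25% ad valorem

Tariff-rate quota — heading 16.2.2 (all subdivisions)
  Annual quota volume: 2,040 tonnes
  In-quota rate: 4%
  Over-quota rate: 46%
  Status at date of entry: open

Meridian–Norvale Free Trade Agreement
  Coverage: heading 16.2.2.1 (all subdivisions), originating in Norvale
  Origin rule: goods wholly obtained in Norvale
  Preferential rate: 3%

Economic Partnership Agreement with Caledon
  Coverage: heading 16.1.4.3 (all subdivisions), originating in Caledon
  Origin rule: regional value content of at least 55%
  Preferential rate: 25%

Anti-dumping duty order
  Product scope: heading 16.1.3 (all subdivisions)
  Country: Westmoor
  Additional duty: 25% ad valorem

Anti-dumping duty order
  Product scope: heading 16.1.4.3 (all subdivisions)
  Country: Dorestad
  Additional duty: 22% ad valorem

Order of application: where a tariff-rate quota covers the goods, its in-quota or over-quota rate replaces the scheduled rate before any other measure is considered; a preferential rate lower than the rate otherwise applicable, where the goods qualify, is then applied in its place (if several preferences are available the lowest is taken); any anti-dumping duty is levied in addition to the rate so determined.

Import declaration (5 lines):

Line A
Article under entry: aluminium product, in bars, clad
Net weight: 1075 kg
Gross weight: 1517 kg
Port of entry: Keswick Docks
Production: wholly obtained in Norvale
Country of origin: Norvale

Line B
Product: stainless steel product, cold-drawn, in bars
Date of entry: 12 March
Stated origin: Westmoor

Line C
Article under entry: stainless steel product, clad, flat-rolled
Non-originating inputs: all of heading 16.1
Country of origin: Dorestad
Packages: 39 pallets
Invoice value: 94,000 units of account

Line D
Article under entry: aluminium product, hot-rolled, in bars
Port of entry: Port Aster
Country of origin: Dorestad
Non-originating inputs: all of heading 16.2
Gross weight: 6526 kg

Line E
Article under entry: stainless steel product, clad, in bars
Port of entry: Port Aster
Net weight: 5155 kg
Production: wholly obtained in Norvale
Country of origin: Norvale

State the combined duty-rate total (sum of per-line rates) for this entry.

Line A: aluminium → 16.1; in bars → 16.1.2; clad → 16.1.2.2. Scheduled 31%. Norvale agreement on 16.2.2.1: 16.1.2.2 not covered. → 31%.
Line B: stainless steel → 16.2; in bars → 16.2.2; cold-drawn → 16.2.2.2. Scheduled 7%. quota on 16.2.2 open → in-quota 4%. → 4%.
Line C: stainless steel → 16.2; flat-rolled → 16.2.1; clad → 16.2.1.3. Scheduled 25%. Dorestad agreement on 16.1: 16.2.1.3 not covered. → 25%.
Line D: aluminium → 16.1; in bars → 16.1.2; hot-rolled → 16.1.2.1. Scheduled 3%. Dorestad agreement on 16.1: CTH met → 13% available; preference 13% not lower than 3% → no reduction. → 3%.
Line E: stainless steel → 16.2; in bars → 16.2.2; clad → 16.2.2.1. Scheduled 11%. quota on 16.2.2 open → in-quota 4%; Norvale agreement on 16.2.2.1: wholly obtained → 3% available; preferential 3%. → 3%.
Sum: 31% + 4% + 25% + 3% + 3% = 66%.

66%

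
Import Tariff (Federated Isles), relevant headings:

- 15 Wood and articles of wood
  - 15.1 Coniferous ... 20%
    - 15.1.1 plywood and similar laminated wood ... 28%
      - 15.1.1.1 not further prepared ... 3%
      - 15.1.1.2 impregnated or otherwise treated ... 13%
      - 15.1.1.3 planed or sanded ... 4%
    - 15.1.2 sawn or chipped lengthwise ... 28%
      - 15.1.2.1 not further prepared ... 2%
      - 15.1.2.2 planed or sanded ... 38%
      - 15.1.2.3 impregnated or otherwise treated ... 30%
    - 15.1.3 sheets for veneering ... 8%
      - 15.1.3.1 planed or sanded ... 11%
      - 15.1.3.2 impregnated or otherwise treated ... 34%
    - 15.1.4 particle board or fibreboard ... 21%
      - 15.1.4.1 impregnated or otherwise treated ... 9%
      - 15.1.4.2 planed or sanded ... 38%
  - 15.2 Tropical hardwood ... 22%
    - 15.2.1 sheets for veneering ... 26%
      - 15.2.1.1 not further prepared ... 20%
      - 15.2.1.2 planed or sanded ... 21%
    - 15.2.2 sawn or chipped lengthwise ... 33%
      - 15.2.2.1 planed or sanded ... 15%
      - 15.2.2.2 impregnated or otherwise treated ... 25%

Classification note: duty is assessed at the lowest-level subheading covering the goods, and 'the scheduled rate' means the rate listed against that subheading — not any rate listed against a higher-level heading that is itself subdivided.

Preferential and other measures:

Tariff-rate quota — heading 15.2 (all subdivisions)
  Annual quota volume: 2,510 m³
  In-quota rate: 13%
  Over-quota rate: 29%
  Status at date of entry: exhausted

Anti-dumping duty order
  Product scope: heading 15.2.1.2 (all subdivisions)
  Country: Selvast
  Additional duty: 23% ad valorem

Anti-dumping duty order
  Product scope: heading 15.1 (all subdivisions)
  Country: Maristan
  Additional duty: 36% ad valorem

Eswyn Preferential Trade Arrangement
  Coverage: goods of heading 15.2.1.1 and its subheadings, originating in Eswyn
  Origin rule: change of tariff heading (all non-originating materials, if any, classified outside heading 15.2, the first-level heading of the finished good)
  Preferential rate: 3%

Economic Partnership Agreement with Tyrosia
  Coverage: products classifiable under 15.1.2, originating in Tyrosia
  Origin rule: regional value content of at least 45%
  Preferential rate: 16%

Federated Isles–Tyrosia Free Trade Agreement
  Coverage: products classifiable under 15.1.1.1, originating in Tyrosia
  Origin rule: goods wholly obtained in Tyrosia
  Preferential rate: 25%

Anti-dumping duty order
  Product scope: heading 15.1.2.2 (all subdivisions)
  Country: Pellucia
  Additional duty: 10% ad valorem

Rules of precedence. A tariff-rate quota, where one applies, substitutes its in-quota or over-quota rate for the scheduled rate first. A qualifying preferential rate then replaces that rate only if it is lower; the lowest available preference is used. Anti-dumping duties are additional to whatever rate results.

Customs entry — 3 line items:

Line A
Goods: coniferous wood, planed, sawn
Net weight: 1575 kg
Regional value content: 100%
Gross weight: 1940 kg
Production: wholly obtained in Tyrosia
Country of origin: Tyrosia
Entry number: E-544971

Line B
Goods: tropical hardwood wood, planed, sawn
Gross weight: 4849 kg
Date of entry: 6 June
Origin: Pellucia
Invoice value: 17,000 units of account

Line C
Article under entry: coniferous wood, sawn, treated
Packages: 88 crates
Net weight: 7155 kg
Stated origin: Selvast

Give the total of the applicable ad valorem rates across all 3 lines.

Line A: coniferous → 15.1; sawn → 15.1.2; planed → 15.1.2.2. Scheduled 38%. Tyrosia agreement on 15.1.2: RVC ≥ 45% → 16% available; Tyrosia agreement on 15.1.1.1: 15.1.2.2 not covered; preferential 16%. → 16%.
Line B: tropical hardwood → 15.2; sawn → 15.2.2; planed → 15.2.2.1. Scheduled 15%. quota on 15.2 exhausted → over-quota 29%. → 29%.
Line C: coniferous → 15.1; sawn → 15.1.2; treated → 15.1.2.3. Scheduled 30%. No special measure applies. → 30%.
Sum: 16% + 29% + 30% = 75%.

75%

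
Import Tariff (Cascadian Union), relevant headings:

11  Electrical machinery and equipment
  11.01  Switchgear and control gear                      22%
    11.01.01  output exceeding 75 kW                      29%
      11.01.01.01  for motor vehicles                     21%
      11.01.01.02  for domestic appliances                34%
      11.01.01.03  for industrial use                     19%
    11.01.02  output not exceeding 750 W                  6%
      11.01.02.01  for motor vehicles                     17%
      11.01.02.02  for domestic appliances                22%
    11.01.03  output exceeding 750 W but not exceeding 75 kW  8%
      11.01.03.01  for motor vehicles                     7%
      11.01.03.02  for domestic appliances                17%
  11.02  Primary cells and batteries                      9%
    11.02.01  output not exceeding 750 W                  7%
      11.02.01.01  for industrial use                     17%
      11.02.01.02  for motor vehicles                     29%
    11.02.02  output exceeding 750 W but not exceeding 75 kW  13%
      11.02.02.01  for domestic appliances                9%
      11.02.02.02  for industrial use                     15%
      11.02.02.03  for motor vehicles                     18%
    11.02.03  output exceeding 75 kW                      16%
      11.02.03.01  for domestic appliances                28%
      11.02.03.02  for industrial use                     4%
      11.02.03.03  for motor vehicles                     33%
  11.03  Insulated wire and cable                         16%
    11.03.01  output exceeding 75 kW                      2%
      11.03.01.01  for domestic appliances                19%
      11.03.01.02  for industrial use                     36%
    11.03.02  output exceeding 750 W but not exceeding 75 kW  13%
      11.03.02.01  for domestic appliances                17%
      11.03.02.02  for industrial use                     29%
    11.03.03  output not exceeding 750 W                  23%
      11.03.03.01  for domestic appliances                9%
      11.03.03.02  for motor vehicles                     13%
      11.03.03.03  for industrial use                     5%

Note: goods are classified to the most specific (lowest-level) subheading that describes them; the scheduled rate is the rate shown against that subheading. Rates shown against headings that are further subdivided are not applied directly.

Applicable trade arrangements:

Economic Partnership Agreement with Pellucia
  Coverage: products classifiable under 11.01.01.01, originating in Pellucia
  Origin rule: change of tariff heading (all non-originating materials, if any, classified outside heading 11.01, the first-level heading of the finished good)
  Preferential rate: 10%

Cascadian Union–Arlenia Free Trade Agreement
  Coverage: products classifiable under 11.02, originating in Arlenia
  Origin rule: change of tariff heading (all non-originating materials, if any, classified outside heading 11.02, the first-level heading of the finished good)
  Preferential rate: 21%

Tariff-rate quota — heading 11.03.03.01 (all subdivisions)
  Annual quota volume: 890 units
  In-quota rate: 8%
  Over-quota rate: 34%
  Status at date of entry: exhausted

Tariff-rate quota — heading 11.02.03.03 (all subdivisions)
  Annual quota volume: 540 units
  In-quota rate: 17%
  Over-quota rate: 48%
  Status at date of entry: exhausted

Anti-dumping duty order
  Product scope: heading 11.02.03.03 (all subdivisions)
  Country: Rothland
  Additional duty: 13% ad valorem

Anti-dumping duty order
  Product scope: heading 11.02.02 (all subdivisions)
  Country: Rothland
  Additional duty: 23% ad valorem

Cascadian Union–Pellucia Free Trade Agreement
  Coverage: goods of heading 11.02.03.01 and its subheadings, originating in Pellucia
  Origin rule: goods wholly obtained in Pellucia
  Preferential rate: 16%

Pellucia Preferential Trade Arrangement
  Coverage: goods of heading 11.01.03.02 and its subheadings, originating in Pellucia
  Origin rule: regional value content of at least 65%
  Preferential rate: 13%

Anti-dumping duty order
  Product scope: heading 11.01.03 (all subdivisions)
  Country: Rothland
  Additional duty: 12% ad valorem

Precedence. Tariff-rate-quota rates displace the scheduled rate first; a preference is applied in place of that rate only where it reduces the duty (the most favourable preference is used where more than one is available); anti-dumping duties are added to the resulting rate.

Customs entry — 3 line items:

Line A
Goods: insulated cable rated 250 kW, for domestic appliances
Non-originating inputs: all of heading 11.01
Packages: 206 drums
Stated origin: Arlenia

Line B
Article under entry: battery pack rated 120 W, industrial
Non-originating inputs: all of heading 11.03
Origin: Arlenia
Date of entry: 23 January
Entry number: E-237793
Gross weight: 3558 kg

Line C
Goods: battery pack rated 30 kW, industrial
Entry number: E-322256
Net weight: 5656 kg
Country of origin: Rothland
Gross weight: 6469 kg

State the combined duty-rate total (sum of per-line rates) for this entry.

74%

Line A: insulated cable → 11.03; rated 250 kW → 11.03.01; for domestic appliances → 11.03.01.01. Scheduled 19%. Arlenia agreement on 11.02: 11.03.01.01 not covered. → 19%.
Line B: battery pack → 11.02; rated 120 W → 11.02.01; industrial → 11.02.01.01. Scheduled 17%. Arlenia agreement on 11.02: CTH met → 21% available; preference 21% not lower than 17% → no reduction. → 17%.
Line C: battery pack → 11.02; rated 30 kW → 11.02.02; industrial → 11.02.02.02. Scheduled 15%. anti-dumping (Rothland, 11.02.02): +23%; total 15% + 23% = 38%. → 38%.
Sum: 19% + 17% + 38% = 74%.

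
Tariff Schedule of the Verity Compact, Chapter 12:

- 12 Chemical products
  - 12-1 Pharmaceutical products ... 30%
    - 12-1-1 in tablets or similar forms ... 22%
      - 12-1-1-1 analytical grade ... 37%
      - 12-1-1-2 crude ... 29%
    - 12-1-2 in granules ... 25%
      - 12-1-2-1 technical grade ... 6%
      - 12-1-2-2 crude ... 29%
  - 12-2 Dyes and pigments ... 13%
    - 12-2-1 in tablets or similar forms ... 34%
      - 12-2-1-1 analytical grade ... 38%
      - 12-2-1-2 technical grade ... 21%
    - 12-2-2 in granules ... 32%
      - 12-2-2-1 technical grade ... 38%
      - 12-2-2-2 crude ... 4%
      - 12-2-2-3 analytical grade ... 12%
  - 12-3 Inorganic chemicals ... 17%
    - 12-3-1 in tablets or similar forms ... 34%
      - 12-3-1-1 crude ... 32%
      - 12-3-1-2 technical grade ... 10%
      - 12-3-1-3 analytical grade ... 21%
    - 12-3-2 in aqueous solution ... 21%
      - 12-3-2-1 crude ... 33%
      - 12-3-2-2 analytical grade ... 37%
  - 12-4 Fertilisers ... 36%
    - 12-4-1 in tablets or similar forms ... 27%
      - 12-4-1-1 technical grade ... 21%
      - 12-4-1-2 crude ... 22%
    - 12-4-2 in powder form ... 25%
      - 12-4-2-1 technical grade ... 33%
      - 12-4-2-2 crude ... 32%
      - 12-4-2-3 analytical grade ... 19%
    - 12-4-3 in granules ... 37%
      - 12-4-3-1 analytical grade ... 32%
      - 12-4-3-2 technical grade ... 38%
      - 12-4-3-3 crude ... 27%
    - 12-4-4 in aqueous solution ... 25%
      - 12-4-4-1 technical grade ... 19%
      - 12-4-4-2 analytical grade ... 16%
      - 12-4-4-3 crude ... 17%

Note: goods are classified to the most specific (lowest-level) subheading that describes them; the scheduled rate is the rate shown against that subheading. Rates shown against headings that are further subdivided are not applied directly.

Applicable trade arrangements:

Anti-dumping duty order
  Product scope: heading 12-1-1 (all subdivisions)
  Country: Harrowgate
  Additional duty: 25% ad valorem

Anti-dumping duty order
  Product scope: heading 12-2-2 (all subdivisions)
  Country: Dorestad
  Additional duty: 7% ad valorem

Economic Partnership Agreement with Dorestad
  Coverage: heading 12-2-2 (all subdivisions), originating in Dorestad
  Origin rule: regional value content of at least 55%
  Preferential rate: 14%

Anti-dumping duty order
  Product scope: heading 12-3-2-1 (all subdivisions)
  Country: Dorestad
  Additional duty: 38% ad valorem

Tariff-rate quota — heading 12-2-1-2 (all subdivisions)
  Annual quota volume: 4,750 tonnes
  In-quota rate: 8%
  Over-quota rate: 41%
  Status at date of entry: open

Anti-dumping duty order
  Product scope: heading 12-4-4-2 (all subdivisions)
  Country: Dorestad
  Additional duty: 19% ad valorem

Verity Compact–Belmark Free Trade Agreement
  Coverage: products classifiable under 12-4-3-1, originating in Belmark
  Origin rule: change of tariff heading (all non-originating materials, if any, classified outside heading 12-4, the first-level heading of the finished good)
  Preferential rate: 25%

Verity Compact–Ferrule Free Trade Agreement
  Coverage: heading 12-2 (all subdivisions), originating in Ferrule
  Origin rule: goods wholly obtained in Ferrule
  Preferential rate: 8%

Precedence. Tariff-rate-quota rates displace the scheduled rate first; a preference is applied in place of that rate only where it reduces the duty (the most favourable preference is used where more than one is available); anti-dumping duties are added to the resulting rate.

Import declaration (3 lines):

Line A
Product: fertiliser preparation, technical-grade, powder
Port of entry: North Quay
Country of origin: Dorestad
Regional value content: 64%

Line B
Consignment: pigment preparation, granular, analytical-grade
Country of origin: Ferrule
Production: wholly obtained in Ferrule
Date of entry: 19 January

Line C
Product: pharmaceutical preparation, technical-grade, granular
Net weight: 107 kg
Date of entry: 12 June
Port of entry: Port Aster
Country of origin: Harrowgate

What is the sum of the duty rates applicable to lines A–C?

47%

Line A: fertiliser → 12-4; powder → 12-4-2; technical-grade → 12-4-2-1. Scheduled 33%. Dorestad agreement on 12-2-2: 12-4-2-1 not covered. → 33%.
Line B: pigment → 12-2; granular → 12-2-2; analytical-grade → 12-2-2-3. Scheduled 12%. Ferrule agreement on 12-2: wholly obtained → 8% available; preferential 8%. → 8%.
Line C: pharmaceutical → 12-1; granular → 12-1-2; technical-grade → 12-1-2-1. Scheduled 6%. No special measure applies. → 6%.
Sum: 33% + 8% + 6% = 47%.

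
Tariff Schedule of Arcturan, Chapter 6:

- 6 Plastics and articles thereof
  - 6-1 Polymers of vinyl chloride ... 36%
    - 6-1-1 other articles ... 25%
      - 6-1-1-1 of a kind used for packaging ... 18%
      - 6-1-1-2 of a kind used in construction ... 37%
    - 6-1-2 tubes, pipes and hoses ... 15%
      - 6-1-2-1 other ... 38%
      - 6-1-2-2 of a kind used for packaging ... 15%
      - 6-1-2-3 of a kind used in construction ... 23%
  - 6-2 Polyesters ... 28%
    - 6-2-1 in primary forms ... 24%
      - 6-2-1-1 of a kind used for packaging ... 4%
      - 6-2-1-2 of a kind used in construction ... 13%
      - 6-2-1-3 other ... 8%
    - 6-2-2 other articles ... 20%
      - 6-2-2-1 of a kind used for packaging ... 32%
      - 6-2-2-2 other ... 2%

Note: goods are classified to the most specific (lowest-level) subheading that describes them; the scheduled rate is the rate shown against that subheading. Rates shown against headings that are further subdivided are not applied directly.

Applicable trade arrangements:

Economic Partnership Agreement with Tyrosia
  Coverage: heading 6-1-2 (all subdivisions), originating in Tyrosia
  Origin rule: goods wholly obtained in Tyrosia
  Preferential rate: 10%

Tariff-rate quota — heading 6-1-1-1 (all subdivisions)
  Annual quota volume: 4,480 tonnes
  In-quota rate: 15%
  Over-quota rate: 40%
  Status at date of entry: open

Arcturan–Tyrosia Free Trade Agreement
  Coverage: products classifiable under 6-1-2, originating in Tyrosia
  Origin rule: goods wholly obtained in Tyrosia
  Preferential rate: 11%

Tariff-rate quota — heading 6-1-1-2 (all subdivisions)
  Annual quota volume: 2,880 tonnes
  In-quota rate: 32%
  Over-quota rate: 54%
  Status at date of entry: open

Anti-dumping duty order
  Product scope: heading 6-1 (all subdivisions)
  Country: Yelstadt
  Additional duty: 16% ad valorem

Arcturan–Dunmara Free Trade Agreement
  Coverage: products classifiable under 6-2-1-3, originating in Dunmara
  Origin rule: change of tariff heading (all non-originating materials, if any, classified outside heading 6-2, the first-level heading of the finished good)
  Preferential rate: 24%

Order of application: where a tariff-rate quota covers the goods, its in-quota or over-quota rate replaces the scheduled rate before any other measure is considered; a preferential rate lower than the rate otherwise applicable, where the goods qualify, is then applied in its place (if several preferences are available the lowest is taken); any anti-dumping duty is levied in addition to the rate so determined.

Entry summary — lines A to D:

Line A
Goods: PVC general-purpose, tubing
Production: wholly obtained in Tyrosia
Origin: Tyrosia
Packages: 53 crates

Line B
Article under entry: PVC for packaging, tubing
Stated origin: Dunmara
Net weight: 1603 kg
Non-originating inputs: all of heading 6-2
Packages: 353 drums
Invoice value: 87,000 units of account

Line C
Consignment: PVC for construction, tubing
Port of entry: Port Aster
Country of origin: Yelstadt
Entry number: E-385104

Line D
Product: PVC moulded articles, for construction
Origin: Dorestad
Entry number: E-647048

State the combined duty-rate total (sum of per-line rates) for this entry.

Line A: PVC → 6-1; tubing → 6-1-2; general-purpose → 6-1-2-1. Scheduled 38%. Tyrosia agreement on 6-1-2: wholly obtained → 10% available; Tyrosia agreement on 6-1-2: wholly obtained → 11% available; preferential 10%. → 10%.
Line B: PVC → 6-1; tubing → 6-1-2; for packaging → 6-1-2-2. Scheduled 15%. Dunmara agreement on 6-2-1-3: 6-1-2-2 not covered. → 15%.
Line C: PVC → 6-1; tubing → 6-1-2; for construction → 6-1-2-3. Scheduled 23%. anti-dumping (Yelstadt, 6-1): +16%; total 23% + 16% = 39%. → 39%.
Line D: PVC → 6-1; moulded articles → 6-1-1; for construction → 6-1-1-2. Scheduled 37%. quota on 6-1-1-2 open → in-quota 32%. → 32%.
Sum: 10% + 15% + 39% + 32% = 96%.

96%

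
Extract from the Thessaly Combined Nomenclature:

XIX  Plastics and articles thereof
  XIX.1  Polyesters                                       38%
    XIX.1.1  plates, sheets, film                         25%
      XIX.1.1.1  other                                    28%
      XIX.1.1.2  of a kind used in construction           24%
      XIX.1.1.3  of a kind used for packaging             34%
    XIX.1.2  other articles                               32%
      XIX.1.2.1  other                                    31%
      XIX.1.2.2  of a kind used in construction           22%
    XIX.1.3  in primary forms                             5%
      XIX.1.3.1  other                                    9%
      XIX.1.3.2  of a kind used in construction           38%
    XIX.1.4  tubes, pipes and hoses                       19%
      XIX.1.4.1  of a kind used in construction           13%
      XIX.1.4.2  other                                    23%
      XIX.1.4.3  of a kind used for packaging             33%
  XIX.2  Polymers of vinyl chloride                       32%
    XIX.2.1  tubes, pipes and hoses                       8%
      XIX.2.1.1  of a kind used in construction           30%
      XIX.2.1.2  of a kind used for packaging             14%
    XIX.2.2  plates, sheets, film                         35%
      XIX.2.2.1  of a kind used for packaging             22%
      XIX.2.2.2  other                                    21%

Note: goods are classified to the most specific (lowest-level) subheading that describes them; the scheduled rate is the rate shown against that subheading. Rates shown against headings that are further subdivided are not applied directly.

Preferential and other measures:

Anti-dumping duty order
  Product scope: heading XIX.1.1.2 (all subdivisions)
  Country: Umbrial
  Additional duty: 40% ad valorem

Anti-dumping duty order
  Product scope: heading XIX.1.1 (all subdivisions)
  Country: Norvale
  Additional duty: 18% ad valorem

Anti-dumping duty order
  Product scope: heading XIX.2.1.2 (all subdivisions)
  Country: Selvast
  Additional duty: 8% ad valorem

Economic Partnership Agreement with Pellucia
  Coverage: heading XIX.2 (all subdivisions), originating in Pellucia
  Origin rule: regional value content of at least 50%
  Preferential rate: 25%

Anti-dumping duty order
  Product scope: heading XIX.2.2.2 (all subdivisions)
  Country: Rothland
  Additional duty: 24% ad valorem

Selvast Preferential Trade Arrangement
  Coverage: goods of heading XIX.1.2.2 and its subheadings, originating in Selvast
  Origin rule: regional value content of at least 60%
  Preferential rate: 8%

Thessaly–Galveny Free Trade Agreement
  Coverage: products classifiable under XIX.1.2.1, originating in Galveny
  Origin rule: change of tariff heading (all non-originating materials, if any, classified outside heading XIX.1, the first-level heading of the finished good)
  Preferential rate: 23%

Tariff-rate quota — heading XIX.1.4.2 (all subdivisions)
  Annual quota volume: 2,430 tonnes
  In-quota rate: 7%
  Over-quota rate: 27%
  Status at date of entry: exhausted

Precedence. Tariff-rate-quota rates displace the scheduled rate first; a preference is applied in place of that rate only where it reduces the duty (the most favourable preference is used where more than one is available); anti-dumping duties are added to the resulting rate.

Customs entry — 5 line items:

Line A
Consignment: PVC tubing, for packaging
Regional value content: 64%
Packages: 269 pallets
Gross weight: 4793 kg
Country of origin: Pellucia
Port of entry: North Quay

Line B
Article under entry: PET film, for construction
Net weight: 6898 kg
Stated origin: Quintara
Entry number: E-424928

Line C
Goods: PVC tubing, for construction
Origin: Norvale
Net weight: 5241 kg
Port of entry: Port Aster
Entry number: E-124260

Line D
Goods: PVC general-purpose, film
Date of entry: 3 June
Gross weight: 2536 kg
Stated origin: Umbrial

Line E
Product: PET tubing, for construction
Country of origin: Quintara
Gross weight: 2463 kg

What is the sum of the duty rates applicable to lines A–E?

Line A: PVC → XIX.2; tubing → XIX.2.1; for packaging → XIX.2.1.2. Scheduled 14%. Pellucia agreement on XIX.2: RVC ≥ 50% → 25% available; preference 25% not lower than 14% → no reduction. → 14%.
Line B: PET → XIX.1; film → XIX.1.1; for construction → XIX.1.1.2. Scheduled 24%. No special measure applies. → 24%.
Line C: PVC → XIX.2; tubing → XIX.2.1; for construction → XIX.2.1.1. Scheduled 30%. No special measure applies. → 30%.
Line D: PVC → XIX.2; film → XIX.2.2; general-purpose → XIX.2.2.2. Scheduled 21%. No special measure applies. → 21%.
Line E: PET → XIX.1; tubing → XIX.1.4; for construction → XIX.1.4.1. Scheduled 13%. No special measure applies. → 13%.
Sum: 14% + 24% + 30% + 21% + 13% = 102%.

102%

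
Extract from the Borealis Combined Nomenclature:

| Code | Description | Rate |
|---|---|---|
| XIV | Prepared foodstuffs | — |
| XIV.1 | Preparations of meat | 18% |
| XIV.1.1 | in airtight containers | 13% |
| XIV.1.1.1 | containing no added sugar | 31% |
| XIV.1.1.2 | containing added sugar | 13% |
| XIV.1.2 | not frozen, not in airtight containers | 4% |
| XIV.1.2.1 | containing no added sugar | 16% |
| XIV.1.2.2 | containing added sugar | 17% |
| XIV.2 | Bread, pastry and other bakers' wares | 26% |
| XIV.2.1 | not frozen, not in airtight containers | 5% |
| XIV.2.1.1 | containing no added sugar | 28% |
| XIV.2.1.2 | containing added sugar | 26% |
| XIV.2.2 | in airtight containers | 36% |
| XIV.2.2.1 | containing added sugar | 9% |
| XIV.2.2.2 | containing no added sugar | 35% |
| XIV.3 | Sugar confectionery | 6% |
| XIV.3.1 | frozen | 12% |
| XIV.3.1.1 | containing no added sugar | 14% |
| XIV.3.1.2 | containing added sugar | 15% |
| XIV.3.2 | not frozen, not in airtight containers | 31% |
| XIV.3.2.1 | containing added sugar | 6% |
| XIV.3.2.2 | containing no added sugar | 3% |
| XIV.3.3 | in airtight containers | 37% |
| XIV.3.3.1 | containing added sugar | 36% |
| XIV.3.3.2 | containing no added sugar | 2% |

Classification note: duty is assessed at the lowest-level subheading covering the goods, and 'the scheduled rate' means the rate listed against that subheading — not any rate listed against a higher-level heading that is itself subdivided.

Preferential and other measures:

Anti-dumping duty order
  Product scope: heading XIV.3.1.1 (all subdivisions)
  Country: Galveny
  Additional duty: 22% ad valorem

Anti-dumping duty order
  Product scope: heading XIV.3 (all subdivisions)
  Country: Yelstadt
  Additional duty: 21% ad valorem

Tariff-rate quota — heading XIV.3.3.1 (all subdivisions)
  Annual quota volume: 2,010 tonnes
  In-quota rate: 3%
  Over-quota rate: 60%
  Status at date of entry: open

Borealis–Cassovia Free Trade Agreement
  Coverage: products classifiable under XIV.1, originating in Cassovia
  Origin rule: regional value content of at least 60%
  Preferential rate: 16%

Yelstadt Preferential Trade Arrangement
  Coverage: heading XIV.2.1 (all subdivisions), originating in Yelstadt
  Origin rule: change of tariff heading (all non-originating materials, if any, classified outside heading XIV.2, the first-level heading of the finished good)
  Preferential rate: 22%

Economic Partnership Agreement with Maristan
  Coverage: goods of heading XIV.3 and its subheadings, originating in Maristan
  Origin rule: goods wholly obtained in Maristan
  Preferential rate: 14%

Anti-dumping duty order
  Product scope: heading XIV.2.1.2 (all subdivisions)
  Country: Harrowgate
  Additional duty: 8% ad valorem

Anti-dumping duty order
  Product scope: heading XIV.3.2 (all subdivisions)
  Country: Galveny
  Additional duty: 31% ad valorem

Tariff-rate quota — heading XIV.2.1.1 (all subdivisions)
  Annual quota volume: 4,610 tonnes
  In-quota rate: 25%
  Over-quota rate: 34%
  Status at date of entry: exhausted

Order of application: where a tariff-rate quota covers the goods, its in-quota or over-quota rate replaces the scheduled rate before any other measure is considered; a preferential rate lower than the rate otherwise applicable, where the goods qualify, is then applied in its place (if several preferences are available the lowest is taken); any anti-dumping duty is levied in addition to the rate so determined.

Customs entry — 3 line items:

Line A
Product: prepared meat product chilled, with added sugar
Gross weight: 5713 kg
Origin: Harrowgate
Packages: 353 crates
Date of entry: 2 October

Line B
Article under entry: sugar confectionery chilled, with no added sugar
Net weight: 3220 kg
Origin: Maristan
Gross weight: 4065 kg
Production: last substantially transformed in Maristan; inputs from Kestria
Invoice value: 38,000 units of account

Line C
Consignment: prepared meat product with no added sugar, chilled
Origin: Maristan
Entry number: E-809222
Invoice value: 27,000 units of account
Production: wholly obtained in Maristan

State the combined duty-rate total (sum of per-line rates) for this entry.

36%

Line A: prepared meat product → XIV.1; chilled → XIV.1.2; with added sugar → XIV.1.2.2. Scheduled 17%. No special measure applies. → 17%.
Line B: sugar confectionery → XIV.3; chilled → XIV.3.2; with no added sugar → XIV.3.2.2. Scheduled 3%. Maristan agreement on XIV.3: not wholly obtained. → 3%.
Line C: prepared meat product → XIV.1; chilled → XIV.1.2; with no added sugar → XIV.1.2.1. Scheduled 16%. Maristan agreement on XIV.3: XIV.1.2.1 not covered. → 16%.
Sum: 17% + 3% + 16% = 36%.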